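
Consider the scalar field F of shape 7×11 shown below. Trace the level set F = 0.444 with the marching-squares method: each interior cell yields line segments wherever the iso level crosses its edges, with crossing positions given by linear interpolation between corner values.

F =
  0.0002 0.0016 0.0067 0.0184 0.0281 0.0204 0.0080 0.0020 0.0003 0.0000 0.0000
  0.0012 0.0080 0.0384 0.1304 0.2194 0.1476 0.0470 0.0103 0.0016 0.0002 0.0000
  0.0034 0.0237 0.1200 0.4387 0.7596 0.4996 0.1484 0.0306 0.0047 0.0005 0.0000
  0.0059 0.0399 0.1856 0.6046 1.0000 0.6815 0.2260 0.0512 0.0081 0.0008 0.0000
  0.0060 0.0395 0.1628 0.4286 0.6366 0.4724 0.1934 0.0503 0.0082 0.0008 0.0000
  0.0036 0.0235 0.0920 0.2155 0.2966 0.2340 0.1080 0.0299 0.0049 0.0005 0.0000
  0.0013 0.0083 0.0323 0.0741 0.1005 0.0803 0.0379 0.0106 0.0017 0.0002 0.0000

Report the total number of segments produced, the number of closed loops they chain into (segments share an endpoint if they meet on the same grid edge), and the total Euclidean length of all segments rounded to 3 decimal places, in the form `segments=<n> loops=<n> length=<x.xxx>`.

cell (1,3): code 0100 → (1.416,4.000)–(2.000,3.017)
cell (1,4): code 1100 → (1.842,5.000)–(1.416,4.000)
cell (1,5): code 1000 → (2.000,5.158)–(1.842,5.000)
cell (2,2): code 0100 → (2.032,3.000)–(3.000,2.617)
cell (2,3): code 1110 → (2.000,3.017)–(2.032,3.000)
cell (2,5): code 1001 → (3.000,5.521)–(2.000,5.158)
cell (3,2): code 0010 → (3.000,2.617)–(3.912,3.000)
cell (3,3): code 0111 → (3.912,3.000)–(4.000,3.074)
cell (3,5): code 1001 → (4.000,5.102)–(3.000,5.521)
cell (4,3): code 0010 → (4.000,3.074)–(4.566,4.000)
cell (4,4): code 0011 → (4.566,4.000)–(4.119,5.000)
cell (4,5): code 0001 → (4.119,5.000)–(4.000,5.102)
total: 12 segments, chained into 1 closed loop(s), length Σ = 9.122146

segments=12 loops=1 length=9.122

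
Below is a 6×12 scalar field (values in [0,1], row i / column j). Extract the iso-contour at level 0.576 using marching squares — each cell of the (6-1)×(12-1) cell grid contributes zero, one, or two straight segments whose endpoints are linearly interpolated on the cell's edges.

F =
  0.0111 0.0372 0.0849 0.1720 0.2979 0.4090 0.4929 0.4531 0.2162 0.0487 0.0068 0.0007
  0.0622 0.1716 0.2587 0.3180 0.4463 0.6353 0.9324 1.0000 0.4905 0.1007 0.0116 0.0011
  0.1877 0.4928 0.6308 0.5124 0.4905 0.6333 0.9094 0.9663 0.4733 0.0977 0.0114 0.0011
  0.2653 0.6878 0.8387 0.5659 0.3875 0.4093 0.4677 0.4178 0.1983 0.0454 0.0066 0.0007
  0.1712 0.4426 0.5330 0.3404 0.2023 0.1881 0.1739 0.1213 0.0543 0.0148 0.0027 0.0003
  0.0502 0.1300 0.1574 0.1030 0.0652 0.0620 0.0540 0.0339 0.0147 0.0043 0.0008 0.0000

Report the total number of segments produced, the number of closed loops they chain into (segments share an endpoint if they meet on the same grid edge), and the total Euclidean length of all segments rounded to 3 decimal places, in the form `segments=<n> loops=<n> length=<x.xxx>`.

cell (0,4): code 0100 → (0.738,5.000)–(1.000,4.686)
cell (0,5): code 1100 → (0.189,6.000)–(0.738,5.000)
cell (0,6): code 1100 → (0.225,7.000)–(0.189,6.000)
cell (0,7): code 1000 → (1.000,7.832)–(0.225,7.000)
cell (1,1): code 0100 → (1.853,2.000)–(2.000,1.603)
cell (1,2): code 1000 → (2.000,2.463)–(1.853,2.000)
cell (1,4): code 0110 → (1.000,4.686)–(2.000,4.599)
cell (1,7): code 1001 → (2.000,7.792)–(1.000,7.832)
cell (2,0): code 0100 → (2.427,1.000)–(3.000,0.735)
cell (2,1): code 1110 → (2.000,1.603)–(2.427,1.000)
cell (2,2): code 1001 → (3.000,2.963)–(2.000,2.463)
cell (2,4): code 0010 → (2.000,4.599)–(2.256,5.000)
cell (2,5): code 0011 → (2.256,5.000)–(2.755,6.000)
cell (2,6): code 0011 → (2.755,6.000)–(2.712,7.000)
cell (2,7): code 0001 → (2.712,7.000)–(2.000,7.792)
cell (3,0): code 0010 → (3.000,0.735)–(3.456,1.000)
cell (3,1): code 0011 → (3.456,1.000)–(3.859,2.000)
cell (3,2): code 0001 → (3.859,2.000)–(3.000,2.963)
total: 18 segments, chained into 2 closed loop(s), length Σ = 15.644532

segments=18 loops=2 length=15.645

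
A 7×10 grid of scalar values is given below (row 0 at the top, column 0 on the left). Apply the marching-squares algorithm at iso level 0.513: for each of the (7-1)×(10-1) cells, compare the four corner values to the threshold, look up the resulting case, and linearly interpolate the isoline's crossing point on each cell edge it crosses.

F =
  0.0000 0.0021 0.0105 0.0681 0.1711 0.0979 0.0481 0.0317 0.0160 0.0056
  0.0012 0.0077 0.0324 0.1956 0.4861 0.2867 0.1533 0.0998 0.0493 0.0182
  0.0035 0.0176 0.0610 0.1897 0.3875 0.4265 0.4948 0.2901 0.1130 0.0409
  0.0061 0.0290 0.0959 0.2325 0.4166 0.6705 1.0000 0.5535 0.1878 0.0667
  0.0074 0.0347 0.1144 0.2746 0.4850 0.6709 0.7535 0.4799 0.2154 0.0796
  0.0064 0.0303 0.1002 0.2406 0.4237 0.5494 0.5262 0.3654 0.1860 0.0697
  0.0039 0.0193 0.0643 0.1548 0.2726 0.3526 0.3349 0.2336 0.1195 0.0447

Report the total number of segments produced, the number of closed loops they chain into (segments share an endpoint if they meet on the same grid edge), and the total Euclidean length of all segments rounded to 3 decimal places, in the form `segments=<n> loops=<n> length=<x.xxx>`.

cell (2,4): code 0100 → (2.355,5.000)–(3.000,4.380)
cell (2,5): code 1100 → (2.036,6.000)–(2.355,5.000)
cell (2,6): code 1100 → (2.846,7.000)–(2.036,6.000)
cell (2,7): code 1000 → (3.000,7.111)–(2.846,7.000)
cell (3,4): code 0110 → (3.000,4.380)–(4.000,4.151)
cell (3,6): code 1011 → (4.000,6.879)–(3.550,7.000)
cell (3,7): code 0001 → (3.550,7.000)–(3.000,7.111)
cell (4,4): code 0110 → (4.000,4.151)–(5.000,4.710)
cell (4,6): code 1001 → (5.000,6.082)–(4.000,6.879)
cell (5,4): code 0010 → (5.000,4.710)–(5.185,5.000)
cell (5,5): code 0011 → (5.185,5.000)–(5.069,6.000)
cell (5,6): code 0001 → (5.069,6.000)–(5.000,6.082)
total: 12 segments, chained into 1 closed loop(s), length Σ = 9.356458

segments=12 loops=1 length=9.356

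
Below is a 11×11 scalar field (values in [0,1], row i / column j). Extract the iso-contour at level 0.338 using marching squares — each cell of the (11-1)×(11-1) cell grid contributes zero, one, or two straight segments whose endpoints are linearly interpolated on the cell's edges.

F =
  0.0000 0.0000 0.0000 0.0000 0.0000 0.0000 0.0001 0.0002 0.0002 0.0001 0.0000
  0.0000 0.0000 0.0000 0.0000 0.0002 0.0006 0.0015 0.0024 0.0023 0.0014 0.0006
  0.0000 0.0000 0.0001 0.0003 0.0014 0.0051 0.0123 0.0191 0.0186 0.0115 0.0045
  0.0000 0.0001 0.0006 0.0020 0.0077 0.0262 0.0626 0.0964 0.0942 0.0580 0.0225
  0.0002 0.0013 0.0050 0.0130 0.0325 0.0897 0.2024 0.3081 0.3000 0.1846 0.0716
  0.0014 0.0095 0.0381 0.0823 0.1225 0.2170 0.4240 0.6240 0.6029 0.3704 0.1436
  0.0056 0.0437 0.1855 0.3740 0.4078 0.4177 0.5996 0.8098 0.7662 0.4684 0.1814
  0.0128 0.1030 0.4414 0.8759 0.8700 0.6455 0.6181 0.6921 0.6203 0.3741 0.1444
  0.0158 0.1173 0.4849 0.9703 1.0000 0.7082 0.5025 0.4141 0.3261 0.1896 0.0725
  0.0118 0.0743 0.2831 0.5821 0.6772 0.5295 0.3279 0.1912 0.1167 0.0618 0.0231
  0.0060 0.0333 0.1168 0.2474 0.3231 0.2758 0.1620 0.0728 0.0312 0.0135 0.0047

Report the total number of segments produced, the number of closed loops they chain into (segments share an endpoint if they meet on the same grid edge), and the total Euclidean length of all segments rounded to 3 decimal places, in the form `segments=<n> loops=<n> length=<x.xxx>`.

segments=26 loops=1 length=21.170

cell (4,5): code 0100 → (4.612,6.000)–(5.000,5.585)
cell (4,6): code 1100 → (4.095,7.000)–(4.612,6.000)
cell (4,7): code 1100 → (4.125,8.000)–(4.095,7.000)
cell (4,8): code 1100 → (4.826,9.000)–(4.125,8.000)
cell (4,9): code 1000 → (5.000,9.143)–(4.826,9.000)
cell (5,2): code 0100 → (5.877,3.000)–(6.000,2.809)
cell (5,3): code 1100 → (5.755,4.000)–(5.877,3.000)
cell (5,4): code 1100 → (5.603,5.000)–(5.755,4.000)
cell (5,5): code 1110 → (5.000,5.585)–(5.603,5.000)
cell (5,9): code 1001 → (6.000,9.454)–(5.000,9.143)
cell (6,1): code 0100 → (6.596,2.000)–(7.000,1.694)
cell (6,2): code 1110 → (6.000,2.809)–(6.596,2.000)
cell (6,9): code 1001 → (7.000,9.157)–(6.000,9.454)
cell (7,1): code 0110 → (7.000,1.694)–(8.000,1.600)
cell (7,7): code 1011 → (8.000,7.865)–(7.960,8.000)
cell (7,8): code 0011 → (7.960,8.000)–(7.196,9.000)
cell (7,9): code 0001 → (7.196,9.000)–(7.000,9.157)
cell (8,1): code 0010 → (8.000,1.600)–(8.728,2.000)
cell (8,2): code 0111 → (8.728,2.000)–(9.000,2.184)
cell (8,5): code 1011 → (9.000,5.950)–(8.942,6.000)
cell (8,6): code 0011 → (8.942,6.000)–(8.341,7.000)
cell (8,7): code 0001 → (8.341,7.000)–(8.000,7.865)
cell (9,2): code 0010 → (9.000,2.184)–(9.729,3.000)
cell (9,3): code 0011 → (9.729,3.000)–(9.958,4.000)
cell (9,4): code 0011 → (9.958,4.000)–(9.755,5.000)
cell (9,5): code 0001 → (9.755,5.000)–(9.000,5.950)
total: 26 segments, chained into 1 closed loop(s), length Σ = 21.169648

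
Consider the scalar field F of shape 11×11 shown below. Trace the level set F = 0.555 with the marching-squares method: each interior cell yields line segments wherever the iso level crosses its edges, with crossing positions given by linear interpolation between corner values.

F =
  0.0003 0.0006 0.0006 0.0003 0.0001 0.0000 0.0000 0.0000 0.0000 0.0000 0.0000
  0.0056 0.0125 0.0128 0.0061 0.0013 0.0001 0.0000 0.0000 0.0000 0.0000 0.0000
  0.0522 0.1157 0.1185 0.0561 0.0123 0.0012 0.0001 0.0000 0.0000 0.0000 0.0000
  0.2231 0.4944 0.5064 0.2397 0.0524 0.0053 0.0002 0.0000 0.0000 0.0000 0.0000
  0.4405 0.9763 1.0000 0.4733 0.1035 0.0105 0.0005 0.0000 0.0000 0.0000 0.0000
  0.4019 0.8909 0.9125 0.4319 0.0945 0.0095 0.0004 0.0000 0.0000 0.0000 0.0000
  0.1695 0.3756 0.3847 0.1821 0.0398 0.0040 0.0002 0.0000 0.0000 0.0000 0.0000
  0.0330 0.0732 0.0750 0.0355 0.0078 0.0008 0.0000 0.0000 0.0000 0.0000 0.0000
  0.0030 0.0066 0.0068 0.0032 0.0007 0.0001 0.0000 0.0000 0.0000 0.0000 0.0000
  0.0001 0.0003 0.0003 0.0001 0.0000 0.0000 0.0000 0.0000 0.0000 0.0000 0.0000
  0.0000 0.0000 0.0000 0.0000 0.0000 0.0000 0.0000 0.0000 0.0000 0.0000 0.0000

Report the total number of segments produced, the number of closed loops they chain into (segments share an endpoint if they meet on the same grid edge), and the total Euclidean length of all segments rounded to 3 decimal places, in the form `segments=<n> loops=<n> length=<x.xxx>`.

segments=8 loops=1 length=8.375

cell (3,0): code 0100 → (3.126,1.000)–(4.000,0.214)
cell (3,1): code 1100 → (3.098,2.000)–(3.126,1.000)
cell (3,2): code 1000 → (4.000,2.845)–(3.098,2.000)
cell (4,0): code 0110 → (4.000,0.214)–(5.000,0.313)
cell (4,2): code 1001 → (5.000,2.744)–(4.000,2.845)
cell (5,0): code 0010 → (5.000,0.313)–(5.652,1.000)
cell (5,1): code 0011 → (5.652,1.000)–(5.677,2.000)
cell (5,2): code 0001 → (5.677,2.000)–(5.000,2.744)
total: 8 segments, chained into 1 closed loop(s), length Σ = 8.375118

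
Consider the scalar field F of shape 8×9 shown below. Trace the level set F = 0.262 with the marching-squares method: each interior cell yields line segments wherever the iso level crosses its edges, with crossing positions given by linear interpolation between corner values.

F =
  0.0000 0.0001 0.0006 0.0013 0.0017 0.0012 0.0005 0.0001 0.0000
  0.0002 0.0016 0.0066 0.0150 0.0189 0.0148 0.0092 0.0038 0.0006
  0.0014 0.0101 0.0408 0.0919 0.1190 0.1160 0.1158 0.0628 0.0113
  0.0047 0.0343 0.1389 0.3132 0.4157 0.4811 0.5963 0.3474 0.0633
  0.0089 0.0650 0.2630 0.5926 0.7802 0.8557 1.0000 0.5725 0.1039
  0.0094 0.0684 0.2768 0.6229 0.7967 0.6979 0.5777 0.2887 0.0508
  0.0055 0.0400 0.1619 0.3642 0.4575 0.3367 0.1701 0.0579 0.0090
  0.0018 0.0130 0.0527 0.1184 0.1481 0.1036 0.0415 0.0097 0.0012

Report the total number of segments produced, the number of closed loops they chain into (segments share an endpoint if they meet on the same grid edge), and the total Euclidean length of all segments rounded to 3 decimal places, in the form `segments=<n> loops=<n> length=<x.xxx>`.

cell (2,2): code 0100 → (2.769,3.000)–(3.000,2.706)
cell (2,3): code 1100 → (2.482,4.000)–(2.769,3.000)
cell (2,4): code 1100 → (2.400,5.000)–(2.482,4.000)
cell (2,5): code 1100 → (2.304,6.000)–(2.400,5.000)
cell (2,6): code 1100 → (2.700,7.000)–(2.304,6.000)
cell (2,7): code 1000 → (3.000,7.301)–(2.700,7.000)
cell (3,1): code 0100 → (3.992,2.000)–(4.000,1.995)
cell (3,2): code 1110 → (3.000,2.706)–(3.992,2.000)
cell (3,7): code 1001 → (4.000,7.663)–(3.000,7.301)
cell (4,1): code 0110 → (4.000,1.995)–(5.000,1.929)
cell (4,7): code 1001 → (5.000,7.112)–(4.000,7.663)
cell (5,1): code 0010 → (5.000,1.929)–(5.129,2.000)
cell (5,2): code 0111 → (5.129,2.000)–(6.000,2.495)
cell (5,5): code 1011 → (6.000,5.448)–(5.775,6.000)
cell (5,6): code 0011 → (5.775,6.000)–(5.116,7.000)
cell (5,7): code 0001 → (5.116,7.000)–(5.000,7.112)
cell (6,2): code 0010 → (6.000,2.495)–(6.416,3.000)
cell (6,3): code 0011 → (6.416,3.000)–(6.632,4.000)
cell (6,4): code 0011 → (6.632,4.000)–(6.320,5.000)
cell (6,5): code 0001 → (6.320,5.000)–(6.000,5.448)
total: 20 segments, chained into 1 closed loop(s), length Σ = 15.736100

segments=20 loops=1 length=15.736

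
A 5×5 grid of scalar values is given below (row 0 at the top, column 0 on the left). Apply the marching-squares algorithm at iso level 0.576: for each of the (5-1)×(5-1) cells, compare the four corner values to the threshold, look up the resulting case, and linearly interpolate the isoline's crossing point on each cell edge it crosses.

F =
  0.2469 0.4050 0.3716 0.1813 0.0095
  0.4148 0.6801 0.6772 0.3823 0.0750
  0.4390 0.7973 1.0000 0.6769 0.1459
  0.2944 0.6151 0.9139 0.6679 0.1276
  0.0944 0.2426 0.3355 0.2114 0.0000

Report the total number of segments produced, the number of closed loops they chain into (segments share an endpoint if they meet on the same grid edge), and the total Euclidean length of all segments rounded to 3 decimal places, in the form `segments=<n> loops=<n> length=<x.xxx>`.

segments=12 loops=1 length=9.090

cell (0,0): code 0100 → (0.622,1.000)–(1.000,0.608)
cell (0,1): code 1100 → (0.669,2.000)–(0.622,1.000)
cell (0,2): code 1000 → (1.000,2.343)–(0.669,2.000)
cell (1,0): code 0110 → (1.000,0.608)–(2.000,0.382)
cell (1,2): code 1101 → (1.658,3.000)–(1.000,2.343)
cell (1,3): code 1000 → (2.000,3.190)–(1.658,3.000)
cell (2,0): code 0110 → (2.000,0.382)–(3.000,0.878)
cell (2,3): code 1001 → (3.000,3.170)–(2.000,3.190)
cell (3,0): code 0010 → (3.000,0.878)–(3.105,1.000)
cell (3,1): code 0011 → (3.105,1.000)–(3.584,2.000)
cell (3,2): code 0011 → (3.584,2.000)–(3.201,3.000)
cell (3,3): code 0001 → (3.201,3.000)–(3.000,3.170)
total: 12 segments, chained into 1 closed loop(s), length Σ = 9.089690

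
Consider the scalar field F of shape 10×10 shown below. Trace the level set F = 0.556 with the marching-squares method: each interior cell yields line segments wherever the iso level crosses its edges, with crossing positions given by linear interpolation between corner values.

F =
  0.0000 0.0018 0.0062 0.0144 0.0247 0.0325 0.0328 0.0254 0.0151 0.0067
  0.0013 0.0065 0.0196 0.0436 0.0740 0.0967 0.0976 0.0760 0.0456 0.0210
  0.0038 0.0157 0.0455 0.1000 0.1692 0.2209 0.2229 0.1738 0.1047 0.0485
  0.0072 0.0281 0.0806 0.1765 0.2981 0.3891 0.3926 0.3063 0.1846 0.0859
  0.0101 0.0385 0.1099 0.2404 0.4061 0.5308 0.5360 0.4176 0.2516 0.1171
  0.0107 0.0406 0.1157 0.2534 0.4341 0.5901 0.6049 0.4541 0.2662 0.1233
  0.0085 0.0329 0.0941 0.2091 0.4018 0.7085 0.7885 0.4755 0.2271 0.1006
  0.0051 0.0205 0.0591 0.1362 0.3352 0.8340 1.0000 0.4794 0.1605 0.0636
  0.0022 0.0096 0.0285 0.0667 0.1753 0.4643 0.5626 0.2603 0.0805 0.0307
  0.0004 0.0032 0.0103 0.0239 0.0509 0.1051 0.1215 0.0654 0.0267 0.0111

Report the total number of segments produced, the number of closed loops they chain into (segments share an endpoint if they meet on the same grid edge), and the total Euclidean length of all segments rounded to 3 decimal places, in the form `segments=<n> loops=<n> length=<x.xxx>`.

segments=12 loops=1 length=9.831

cell (4,4): code 0100 → (4.425,5.000)–(5.000,4.781)
cell (4,5): code 1100 → (4.290,6.000)–(4.425,5.000)
cell (4,6): code 1000 → (5.000,6.324)–(4.290,6.000)
cell (5,4): code 0110 → (5.000,4.781)–(6.000,4.503)
cell (5,6): code 1001 → (6.000,6.743)–(5.000,6.324)
cell (6,4): code 0110 → (6.000,4.503)–(7.000,4.443)
cell (6,6): code 1001 → (7.000,6.853)–(6.000,6.743)
cell (7,4): code 0010 → (7.000,4.443)–(7.752,5.000)
cell (7,5): code 0111 → (7.752,5.000)–(8.000,5.933)
cell (7,6): code 1001 → (8.000,6.022)–(7.000,6.853)
cell (8,5): code 0010 → (8.000,5.933)–(8.015,6.000)
cell (8,6): code 0001 → (8.015,6.000)–(8.000,6.022)
total: 12 segments, chained into 1 closed loop(s), length Σ = 9.831251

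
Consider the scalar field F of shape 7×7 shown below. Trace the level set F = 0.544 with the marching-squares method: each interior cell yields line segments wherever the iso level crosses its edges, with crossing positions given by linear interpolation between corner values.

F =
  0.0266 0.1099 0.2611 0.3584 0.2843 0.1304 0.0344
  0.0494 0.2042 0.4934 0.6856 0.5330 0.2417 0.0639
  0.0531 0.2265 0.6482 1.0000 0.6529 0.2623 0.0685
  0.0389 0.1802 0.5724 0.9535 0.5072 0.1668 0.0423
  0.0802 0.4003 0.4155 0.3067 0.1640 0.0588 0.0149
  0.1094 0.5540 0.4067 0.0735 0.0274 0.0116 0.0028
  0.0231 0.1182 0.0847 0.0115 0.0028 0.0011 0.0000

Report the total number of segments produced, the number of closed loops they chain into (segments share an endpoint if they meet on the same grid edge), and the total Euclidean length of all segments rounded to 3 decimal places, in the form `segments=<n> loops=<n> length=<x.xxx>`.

cell (0,2): code 0100 → (0.567,3.000)–(1.000,2.263)
cell (0,3): code 1000 → (1.000,3.928)–(0.567,3.000)
cell (1,1): code 0100 → (1.327,2.000)–(2.000,1.753)
cell (1,2): code 1110 → (1.000,2.263)–(1.327,2.000)
cell (1,3): code 1101 → (1.092,4.000)–(1.000,3.928)
cell (1,4): code 1000 → (2.000,4.279)–(1.092,4.000)
cell (2,1): code 0110 → (2.000,1.753)–(3.000,1.928)
cell (2,3): code 1011 → (3.000,3.918)–(2.747,4.000)
cell (2,4): code 0001 → (2.747,4.000)–(2.000,4.279)
cell (3,1): code 0010 → (3.000,1.928)–(3.181,2.000)
cell (3,2): code 0011 → (3.181,2.000)–(3.633,3.000)
cell (3,3): code 0001 → (3.633,3.000)–(3.000,3.918)
cell (4,0): code 0100 → (4.935,1.000)–(5.000,0.978)
cell (4,1): code 1000 → (5.000,1.068)–(4.935,1.000)
cell (5,0): code 0010 → (5.000,0.978)–(5.023,1.000)
cell (5,1): code 0001 → (5.023,1.000)–(5.000,1.068)
total: 16 segments, chained into 2 closed loop(s), length Σ = 8.834234

segments=16 loops=2 length=8.834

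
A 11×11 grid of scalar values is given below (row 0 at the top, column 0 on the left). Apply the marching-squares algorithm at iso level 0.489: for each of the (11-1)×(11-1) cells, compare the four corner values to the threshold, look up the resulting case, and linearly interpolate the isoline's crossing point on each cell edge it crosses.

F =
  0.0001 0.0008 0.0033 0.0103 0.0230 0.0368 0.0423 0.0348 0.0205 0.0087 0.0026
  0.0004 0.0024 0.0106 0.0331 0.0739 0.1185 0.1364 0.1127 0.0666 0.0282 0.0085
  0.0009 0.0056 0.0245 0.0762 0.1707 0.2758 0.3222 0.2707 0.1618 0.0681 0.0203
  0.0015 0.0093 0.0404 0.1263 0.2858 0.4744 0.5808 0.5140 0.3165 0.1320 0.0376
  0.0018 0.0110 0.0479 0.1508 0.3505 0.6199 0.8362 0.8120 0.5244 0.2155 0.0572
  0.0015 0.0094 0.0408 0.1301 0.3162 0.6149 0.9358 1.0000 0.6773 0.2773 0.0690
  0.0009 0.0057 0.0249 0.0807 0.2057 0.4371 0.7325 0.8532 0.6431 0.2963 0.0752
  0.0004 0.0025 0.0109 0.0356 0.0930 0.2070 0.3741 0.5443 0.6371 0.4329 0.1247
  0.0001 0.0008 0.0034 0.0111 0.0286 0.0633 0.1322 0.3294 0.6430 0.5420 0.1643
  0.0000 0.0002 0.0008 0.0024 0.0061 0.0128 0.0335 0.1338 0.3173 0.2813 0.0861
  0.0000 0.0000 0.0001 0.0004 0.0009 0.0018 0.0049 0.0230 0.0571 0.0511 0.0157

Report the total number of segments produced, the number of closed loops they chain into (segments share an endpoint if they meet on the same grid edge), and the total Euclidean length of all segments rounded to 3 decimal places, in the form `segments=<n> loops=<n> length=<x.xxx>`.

segments=22 loops=1 length=16.181

cell (2,5): code 0100 → (2.645,6.000)–(3.000,5.137)
cell (2,6): code 1100 → (2.897,7.000)–(2.645,6.000)
cell (2,7): code 1000 → (3.000,7.127)–(2.897,7.000)
cell (3,4): code 0100 → (3.100,5.000)–(4.000,4.514)
cell (3,5): code 1110 → (3.000,5.137)–(3.100,5.000)
cell (3,7): code 1101 → (3.830,8.000)–(3.000,7.127)
cell (3,8): code 1000 → (4.000,8.115)–(3.830,8.000)
cell (4,4): code 0110 → (4.000,4.514)–(5.000,4.579)
cell (4,8): code 1001 → (5.000,8.471)–(4.000,8.115)
cell (5,4): code 0010 → (5.000,4.579)–(5.708,5.000)
cell (5,5): code 0111 → (5.708,5.000)–(6.000,5.176)
cell (5,8): code 1001 → (6.000,8.444)–(5.000,8.471)
cell (6,5): code 0010 → (6.000,5.176)–(6.679,6.000)
cell (6,6): code 0111 → (6.679,6.000)–(7.000,6.675)
cell (6,8): code 1001 → (7.000,8.725)–(6.000,8.444)
cell (7,6): code 0010 → (7.000,6.675)–(7.257,7.000)
cell (7,7): code 0111 → (7.257,7.000)–(8.000,7.509)
cell (7,8): code 1101 → (7.514,9.000)–(7.000,8.725)
cell (7,9): code 1000 → (8.000,9.140)–(7.514,9.000)
cell (8,7): code 0010 → (8.000,7.509)–(8.473,8.000)
cell (8,8): code 0011 → (8.473,8.000)–(8.203,9.000)
cell (8,9): code 0001 → (8.203,9.000)–(8.000,9.140)
total: 22 segments, chained into 1 closed loop(s), length Σ = 16.180553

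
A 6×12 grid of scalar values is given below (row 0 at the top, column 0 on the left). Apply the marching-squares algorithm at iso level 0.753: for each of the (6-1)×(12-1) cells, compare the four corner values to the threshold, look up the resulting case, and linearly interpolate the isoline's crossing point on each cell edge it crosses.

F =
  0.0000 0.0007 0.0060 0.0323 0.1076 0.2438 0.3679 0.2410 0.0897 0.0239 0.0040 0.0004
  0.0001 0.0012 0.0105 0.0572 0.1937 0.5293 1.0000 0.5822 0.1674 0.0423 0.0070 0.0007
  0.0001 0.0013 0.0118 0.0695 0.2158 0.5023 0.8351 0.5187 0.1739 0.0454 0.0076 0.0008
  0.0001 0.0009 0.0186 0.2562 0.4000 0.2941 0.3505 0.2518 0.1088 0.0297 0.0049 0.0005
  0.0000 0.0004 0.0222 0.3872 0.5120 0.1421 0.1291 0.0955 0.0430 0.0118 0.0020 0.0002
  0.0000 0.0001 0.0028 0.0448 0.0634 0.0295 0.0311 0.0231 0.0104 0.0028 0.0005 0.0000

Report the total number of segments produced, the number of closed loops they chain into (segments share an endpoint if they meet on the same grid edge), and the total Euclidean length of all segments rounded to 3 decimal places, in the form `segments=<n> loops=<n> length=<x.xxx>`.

segments=6 loops=1 length=4.064

cell (0,5): code 0100 → (0.609,6.000)–(1.000,5.475)
cell (0,6): code 1000 → (1.000,6.591)–(0.609,6.000)
cell (1,5): code 0110 → (1.000,5.475)–(2.000,5.753)
cell (1,6): code 1001 → (2.000,6.259)–(1.000,6.591)
cell (2,5): code 0010 → (2.000,5.753)–(2.169,6.000)
cell (2,6): code 0001 → (2.169,6.000)–(2.000,6.259)
total: 6 segments, chained into 1 closed loop(s), length Σ = 4.063600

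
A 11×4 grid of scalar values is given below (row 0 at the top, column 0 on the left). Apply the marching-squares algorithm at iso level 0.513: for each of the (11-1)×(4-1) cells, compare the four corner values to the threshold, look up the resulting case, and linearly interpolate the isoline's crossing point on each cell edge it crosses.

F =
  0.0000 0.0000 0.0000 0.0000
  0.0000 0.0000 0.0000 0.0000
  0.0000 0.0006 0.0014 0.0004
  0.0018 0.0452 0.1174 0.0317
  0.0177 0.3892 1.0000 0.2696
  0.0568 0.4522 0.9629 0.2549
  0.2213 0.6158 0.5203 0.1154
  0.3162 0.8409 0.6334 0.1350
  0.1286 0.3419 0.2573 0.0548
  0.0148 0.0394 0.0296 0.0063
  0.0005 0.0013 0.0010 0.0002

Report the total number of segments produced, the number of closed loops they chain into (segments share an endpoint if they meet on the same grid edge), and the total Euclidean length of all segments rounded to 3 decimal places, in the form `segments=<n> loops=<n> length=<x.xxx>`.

cell (3,1): code 0100 → (3.448,2.000)–(4.000,1.203)
cell (3,2): code 1000 → (4.000,2.667)–(3.448,2.000)
cell (4,1): code 0110 → (4.000,1.203)–(5.000,1.119)
cell (4,2): code 1001 → (5.000,2.635)–(4.000,2.667)
cell (5,0): code 0100 → (5.372,1.000)–(6.000,0.739)
cell (5,1): code 1110 → (5.000,1.119)–(5.372,1.000)
cell (5,2): code 1001 → (6.000,2.018)–(5.000,2.635)
cell (6,0): code 0110 → (6.000,0.739)–(7.000,0.375)
cell (6,2): code 1001 → (7.000,2.242)–(6.000,2.018)
cell (7,0): code 0010 → (7.000,0.375)–(7.657,1.000)
cell (7,1): code 0011 → (7.657,1.000)–(7.320,2.000)
cell (7,2): code 0001 → (7.320,2.000)–(7.000,2.242)
total: 12 segments, chained into 1 closed loop(s), length Σ = 10.536926

segments=12 loops=1 length=10.537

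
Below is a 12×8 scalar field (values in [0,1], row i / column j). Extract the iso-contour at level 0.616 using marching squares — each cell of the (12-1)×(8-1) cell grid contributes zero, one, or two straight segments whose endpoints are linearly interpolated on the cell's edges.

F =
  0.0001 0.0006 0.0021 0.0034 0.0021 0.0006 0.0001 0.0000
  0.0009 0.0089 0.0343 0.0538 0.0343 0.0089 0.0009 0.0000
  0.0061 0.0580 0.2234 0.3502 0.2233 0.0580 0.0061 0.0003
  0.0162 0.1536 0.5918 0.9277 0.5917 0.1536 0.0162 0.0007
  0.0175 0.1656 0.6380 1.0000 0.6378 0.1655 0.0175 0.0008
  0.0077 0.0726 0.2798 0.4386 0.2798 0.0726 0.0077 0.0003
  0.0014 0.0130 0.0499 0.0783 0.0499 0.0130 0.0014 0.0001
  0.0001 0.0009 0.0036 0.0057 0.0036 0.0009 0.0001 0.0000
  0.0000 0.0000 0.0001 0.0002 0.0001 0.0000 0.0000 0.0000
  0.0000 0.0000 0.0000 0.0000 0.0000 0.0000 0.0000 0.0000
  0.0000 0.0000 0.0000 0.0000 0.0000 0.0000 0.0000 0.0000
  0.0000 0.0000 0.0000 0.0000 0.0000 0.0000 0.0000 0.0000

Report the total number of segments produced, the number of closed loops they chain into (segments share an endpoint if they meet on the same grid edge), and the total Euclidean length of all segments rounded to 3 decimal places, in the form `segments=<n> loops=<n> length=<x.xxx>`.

cell (2,2): code 0100 → (2.460,3.000)–(3.000,2.072)
cell (2,3): code 1000 → (3.000,3.928)–(2.460,3.000)
cell (3,1): code 0100 → (3.524,2.000)–(4.000,1.953)
cell (3,2): code 1110 → (3.000,2.072)–(3.524,2.000)
cell (3,3): code 1101 → (3.527,4.000)–(3.000,3.928)
cell (3,4): code 1000 → (4.000,4.046)–(3.527,4.000)
cell (4,1): code 0010 → (4.000,1.953)–(4.061,2.000)
cell (4,2): code 0011 → (4.061,2.000)–(4.684,3.000)
cell (4,3): code 0011 → (4.684,3.000)–(4.061,4.000)
cell (4,4): code 0001 → (4.061,4.000)–(4.000,4.046)
total: 10 segments, chained into 1 closed loop(s), length Σ = 6.670872

segments=10 loops=1 length=6.671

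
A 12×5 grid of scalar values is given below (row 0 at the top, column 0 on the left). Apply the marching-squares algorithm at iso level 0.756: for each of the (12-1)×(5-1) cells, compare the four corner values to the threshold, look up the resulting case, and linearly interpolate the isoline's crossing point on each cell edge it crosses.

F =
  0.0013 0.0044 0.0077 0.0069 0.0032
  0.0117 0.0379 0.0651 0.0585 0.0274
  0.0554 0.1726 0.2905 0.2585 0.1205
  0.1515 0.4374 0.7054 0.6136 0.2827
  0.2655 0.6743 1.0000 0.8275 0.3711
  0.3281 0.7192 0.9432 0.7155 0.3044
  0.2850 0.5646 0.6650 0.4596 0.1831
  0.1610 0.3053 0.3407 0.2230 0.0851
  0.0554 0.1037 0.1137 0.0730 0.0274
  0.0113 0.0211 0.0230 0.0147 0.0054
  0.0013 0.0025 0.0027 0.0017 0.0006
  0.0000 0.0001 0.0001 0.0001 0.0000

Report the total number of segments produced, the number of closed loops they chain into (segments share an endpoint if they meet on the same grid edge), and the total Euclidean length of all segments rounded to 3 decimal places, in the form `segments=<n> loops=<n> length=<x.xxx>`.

segments=8 loops=1 length=6.801

cell (3,1): code 0100 → (3.172,2.000)–(4.000,1.251)
cell (3,2): code 1100 → (3.666,3.000)–(3.172,2.000)
cell (3,3): code 1000 → (4.000,3.157)–(3.666,3.000)
cell (4,1): code 0110 → (4.000,1.251)–(5.000,1.164)
cell (4,2): code 1011 → (5.000,2.822)–(4.638,3.000)
cell (4,3): code 0001 → (4.638,3.000)–(4.000,3.157)
cell (5,1): code 0010 → (5.000,1.164)–(5.673,2.000)
cell (5,2): code 0001 → (5.673,2.000)–(5.000,2.822)
total: 8 segments, chained into 1 closed loop(s), length Σ = 6.800702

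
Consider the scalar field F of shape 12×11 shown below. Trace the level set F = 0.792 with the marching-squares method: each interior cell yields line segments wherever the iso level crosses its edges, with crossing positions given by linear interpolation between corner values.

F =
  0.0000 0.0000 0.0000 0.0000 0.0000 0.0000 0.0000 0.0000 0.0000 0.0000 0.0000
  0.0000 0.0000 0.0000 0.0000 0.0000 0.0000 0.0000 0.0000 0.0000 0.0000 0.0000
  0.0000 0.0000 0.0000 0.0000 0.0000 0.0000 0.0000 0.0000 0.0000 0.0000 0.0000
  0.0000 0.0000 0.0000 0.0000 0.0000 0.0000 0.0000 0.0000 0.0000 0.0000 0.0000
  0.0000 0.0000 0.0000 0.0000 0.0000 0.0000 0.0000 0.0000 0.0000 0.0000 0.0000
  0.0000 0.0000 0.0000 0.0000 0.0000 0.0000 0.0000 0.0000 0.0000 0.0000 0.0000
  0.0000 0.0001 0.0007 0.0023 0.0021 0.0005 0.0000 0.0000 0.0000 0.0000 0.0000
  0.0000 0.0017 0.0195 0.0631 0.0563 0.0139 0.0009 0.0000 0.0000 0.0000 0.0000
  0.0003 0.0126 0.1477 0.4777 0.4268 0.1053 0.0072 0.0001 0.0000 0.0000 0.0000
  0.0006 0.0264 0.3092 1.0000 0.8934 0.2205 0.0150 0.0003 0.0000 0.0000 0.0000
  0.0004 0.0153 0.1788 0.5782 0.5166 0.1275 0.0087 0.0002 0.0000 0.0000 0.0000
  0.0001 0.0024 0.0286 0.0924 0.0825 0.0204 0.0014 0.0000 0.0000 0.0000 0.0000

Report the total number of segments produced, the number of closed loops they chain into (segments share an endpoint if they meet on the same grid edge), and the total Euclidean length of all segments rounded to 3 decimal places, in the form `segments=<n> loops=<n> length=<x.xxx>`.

cell (8,2): code 0100 → (8.602,3.000)–(9.000,2.699)
cell (8,3): code 1100 → (8.783,4.000)–(8.602,3.000)
cell (8,4): code 1000 → (9.000,4.151)–(8.783,4.000)
cell (9,2): code 0010 → (9.000,2.699)–(9.493,3.000)
cell (9,3): code 0011 → (9.493,3.000)–(9.269,4.000)
cell (9,4): code 0001 → (9.269,4.000)–(9.000,4.151)
total: 6 segments, chained into 1 closed loop(s), length Σ = 3.690935

segments=6 loops=1 length=3.691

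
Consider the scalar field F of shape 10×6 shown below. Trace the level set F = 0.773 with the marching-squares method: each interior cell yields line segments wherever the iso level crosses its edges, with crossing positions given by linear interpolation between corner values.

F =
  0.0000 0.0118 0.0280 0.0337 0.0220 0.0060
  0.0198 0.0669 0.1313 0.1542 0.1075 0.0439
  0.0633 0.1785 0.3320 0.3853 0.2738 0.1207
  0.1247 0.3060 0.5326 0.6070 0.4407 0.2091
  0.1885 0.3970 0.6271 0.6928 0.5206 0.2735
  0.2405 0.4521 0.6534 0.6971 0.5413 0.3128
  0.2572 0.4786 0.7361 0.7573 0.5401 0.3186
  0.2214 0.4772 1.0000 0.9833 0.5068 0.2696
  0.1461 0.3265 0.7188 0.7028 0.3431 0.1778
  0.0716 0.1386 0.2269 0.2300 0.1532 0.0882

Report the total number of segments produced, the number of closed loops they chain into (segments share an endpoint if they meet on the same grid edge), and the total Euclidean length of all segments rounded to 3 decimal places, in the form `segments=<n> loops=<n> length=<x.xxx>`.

segments=6 loops=1 length=5.784

cell (6,1): code 0100 → (6.140,2.000)–(7.000,1.566)
cell (6,2): code 1100 → (6.069,3.000)–(6.140,2.000)
cell (6,3): code 1000 → (7.000,3.441)–(6.069,3.000)
cell (7,1): code 0010 → (7.000,1.566)–(7.807,2.000)
cell (7,2): code 0011 → (7.807,2.000)–(7.750,3.000)
cell (7,3): code 0001 → (7.750,3.000)–(7.000,3.441)
total: 6 segments, chained into 1 closed loop(s), length Σ = 5.784174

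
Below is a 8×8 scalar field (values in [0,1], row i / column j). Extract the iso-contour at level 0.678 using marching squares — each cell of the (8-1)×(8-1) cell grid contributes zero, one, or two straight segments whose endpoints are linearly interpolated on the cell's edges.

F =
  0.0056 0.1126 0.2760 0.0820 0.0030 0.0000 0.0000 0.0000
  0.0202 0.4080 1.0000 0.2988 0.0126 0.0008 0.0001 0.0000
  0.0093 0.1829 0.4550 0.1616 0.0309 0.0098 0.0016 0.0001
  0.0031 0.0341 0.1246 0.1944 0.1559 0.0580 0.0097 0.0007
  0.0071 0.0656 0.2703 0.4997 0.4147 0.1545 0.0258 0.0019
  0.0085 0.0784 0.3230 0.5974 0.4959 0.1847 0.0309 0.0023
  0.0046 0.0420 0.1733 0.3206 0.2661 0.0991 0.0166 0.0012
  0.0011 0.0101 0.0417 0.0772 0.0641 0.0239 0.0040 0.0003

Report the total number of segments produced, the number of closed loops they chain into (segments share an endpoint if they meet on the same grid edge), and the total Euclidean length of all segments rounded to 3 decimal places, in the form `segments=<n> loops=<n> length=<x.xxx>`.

segments=4 loops=1 length=2.893

cell (0,1): code 0100 → (0.555,2.000)–(1.000,1.456)
cell (0,2): code 1000 → (1.000,2.459)–(0.555,2.000)
cell (1,1): code 0010 → (1.000,1.456)–(1.591,2.000)
cell (1,2): code 0001 → (1.591,2.000)–(1.000,2.459)
total: 4 segments, chained into 1 closed loop(s), length Σ = 2.893254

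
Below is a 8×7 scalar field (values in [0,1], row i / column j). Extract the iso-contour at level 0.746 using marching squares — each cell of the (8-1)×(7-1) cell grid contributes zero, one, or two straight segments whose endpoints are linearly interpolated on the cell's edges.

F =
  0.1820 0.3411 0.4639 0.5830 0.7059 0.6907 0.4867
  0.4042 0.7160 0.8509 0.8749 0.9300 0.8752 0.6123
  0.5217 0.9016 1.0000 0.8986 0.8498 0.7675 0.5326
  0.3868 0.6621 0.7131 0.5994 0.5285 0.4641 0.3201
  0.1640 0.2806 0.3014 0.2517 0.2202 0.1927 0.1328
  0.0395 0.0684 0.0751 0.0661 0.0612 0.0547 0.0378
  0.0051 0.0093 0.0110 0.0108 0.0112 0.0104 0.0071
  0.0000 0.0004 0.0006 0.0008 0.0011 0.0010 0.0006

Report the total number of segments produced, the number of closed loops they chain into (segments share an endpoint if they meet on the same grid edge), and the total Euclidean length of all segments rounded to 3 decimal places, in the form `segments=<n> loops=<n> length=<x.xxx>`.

cell (0,1): code 0100 → (0.729,2.000)–(1.000,1.222)
cell (0,2): code 1100 → (0.558,3.000)–(0.729,2.000)
cell (0,3): code 1100 → (0.179,4.000)–(0.558,3.000)
cell (0,4): code 1100 → (0.300,5.000)–(0.179,4.000)
cell (0,5): code 1000 → (1.000,5.491)–(0.300,5.000)
cell (1,0): code 0100 → (1.162,1.000)–(2.000,0.590)
cell (1,1): code 1110 → (1.000,1.222)–(1.162,1.000)
cell (1,5): code 1001 → (2.000,5.092)–(1.000,5.491)
cell (2,0): code 0010 → (2.000,0.590)–(2.650,1.000)
cell (2,1): code 0011 → (2.650,1.000)–(2.885,2.000)
cell (2,2): code 0011 → (2.885,2.000)–(2.510,3.000)
cell (2,3): code 0011 → (2.510,3.000)–(2.323,4.000)
cell (2,4): code 0011 → (2.323,4.000)–(2.071,5.000)
cell (2,5): code 0001 → (2.071,5.000)–(2.000,5.092)
total: 14 segments, chained into 1 closed loop(s), length Σ = 12.083186

segments=14 loops=1 length=12.083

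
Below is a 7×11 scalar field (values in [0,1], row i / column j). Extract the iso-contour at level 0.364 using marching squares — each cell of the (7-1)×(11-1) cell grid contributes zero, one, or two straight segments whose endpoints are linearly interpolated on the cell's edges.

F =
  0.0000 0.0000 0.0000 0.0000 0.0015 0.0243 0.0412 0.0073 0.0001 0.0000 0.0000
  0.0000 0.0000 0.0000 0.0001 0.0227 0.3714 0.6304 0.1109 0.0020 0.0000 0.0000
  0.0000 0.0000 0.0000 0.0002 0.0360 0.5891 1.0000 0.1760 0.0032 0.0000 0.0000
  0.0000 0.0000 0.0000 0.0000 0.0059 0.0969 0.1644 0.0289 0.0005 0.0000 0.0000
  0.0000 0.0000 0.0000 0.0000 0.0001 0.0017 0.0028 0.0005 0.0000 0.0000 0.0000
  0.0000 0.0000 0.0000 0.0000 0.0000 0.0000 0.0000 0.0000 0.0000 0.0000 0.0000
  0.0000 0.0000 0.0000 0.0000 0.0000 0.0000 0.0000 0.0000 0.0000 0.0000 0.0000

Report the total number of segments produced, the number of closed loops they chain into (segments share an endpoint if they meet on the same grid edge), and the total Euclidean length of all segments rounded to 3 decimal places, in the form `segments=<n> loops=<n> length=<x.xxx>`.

cell (0,4): code 0100 → (0.979,5.000)–(1.000,4.979)
cell (0,5): code 1100 → (0.548,6.000)–(0.979,5.000)
cell (0,6): code 1000 → (1.000,6.513)–(0.548,6.000)
cell (1,4): code 0110 → (1.000,4.979)–(2.000,4.593)
cell (1,6): code 1001 → (2.000,6.772)–(1.000,6.513)
cell (2,4): code 0010 → (2.000,4.593)–(2.457,5.000)
cell (2,5): code 0011 → (2.457,5.000)–(2.761,6.000)
cell (2,6): code 0001 → (2.761,6.000)–(2.000,6.772)
total: 8 segments, chained into 1 closed loop(s), length Σ = 6.648759

segments=8 loops=1 length=6.649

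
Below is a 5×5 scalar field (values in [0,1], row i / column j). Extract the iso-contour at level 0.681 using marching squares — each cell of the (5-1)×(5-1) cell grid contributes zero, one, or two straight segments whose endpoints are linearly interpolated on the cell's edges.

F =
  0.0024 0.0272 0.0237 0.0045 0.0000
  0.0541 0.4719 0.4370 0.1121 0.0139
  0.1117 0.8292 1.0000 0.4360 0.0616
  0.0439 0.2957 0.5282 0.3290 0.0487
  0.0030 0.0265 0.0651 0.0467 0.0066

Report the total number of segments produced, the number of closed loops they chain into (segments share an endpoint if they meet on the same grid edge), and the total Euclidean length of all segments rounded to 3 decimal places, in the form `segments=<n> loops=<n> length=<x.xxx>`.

segments=6 loops=1 length=4.580

cell (1,0): code 0100 → (1.585,1.000)–(2.000,0.793)
cell (1,1): code 1100 → (1.433,2.000)–(1.585,1.000)
cell (1,2): code 1000 → (2.000,2.566)–(1.433,2.000)
cell (2,0): code 0010 → (2.000,0.793)–(2.278,1.000)
cell (2,1): code 0011 → (2.278,1.000)–(2.676,2.000)
cell (2,2): code 0001 → (2.676,2.000)–(2.000,2.566)
total: 6 segments, chained into 1 closed loop(s), length Σ = 4.579511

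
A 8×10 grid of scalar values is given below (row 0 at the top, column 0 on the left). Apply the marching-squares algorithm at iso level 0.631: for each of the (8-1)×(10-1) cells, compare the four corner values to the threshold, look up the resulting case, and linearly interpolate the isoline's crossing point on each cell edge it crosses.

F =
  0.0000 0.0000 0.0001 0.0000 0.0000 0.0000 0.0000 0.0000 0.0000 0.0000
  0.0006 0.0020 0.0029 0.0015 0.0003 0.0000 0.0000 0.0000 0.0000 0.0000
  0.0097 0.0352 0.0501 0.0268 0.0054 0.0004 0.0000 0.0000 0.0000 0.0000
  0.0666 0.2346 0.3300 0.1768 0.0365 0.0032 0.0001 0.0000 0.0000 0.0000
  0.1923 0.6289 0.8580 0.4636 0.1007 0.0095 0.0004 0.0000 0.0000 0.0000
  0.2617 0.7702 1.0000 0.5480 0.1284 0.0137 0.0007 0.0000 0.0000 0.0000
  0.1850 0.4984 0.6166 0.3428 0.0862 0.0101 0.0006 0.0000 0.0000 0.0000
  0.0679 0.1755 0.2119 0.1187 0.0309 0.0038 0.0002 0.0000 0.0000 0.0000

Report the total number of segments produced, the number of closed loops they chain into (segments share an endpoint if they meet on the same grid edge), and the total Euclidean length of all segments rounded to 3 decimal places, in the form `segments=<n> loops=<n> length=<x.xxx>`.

cell (3,1): code 0100 → (3.570,2.000)–(4.000,1.009)
cell (3,2): code 1000 → (4.000,2.576)–(3.570,2.000)
cell (4,0): code 0100 → (4.015,1.000)–(5.000,0.726)
cell (4,1): code 1110 → (4.000,1.009)–(4.015,1.000)
cell (4,2): code 1001 → (5.000,2.816)–(4.000,2.576)
cell (5,0): code 0010 → (5.000,0.726)–(5.512,1.000)
cell (5,1): code 0011 → (5.512,1.000)–(5.962,2.000)
cell (5,2): code 0001 → (5.962,2.000)–(5.000,2.816)
total: 8 segments, chained into 1 closed loop(s), length Σ = 6.806466

segments=8 loops=1 length=6.806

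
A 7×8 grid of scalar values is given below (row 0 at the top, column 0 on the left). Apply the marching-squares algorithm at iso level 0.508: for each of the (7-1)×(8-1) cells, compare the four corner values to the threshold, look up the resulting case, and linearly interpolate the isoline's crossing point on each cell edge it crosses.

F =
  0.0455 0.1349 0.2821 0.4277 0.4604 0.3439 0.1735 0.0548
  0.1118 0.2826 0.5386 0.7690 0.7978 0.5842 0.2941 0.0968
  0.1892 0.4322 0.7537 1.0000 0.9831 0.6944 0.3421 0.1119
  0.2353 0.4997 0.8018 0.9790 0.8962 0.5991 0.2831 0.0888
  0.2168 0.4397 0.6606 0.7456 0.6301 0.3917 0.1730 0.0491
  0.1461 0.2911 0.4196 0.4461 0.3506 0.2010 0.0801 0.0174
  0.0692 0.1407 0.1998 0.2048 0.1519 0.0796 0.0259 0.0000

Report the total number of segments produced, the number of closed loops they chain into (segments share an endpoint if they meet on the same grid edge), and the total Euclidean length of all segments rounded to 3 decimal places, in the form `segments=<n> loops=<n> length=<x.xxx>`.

cell (0,1): code 0100 → (0.881,2.000)–(1.000,1.880)
cell (0,2): code 1100 → (0.235,3.000)–(0.881,2.000)
cell (0,3): code 1100 → (0.141,4.000)–(0.235,3.000)
cell (0,4): code 1100 → (0.683,5.000)–(0.141,4.000)
cell (0,5): code 1000 → (1.000,5.263)–(0.683,5.000)
cell (1,1): code 0110 → (1.000,1.880)–(2.000,1.236)
cell (1,5): code 1001 → (2.000,5.529)–(1.000,5.263)
cell (2,1): code 0110 → (2.000,1.236)–(3.000,1.027)
cell (2,5): code 1001 → (3.000,5.288)–(2.000,5.529)
cell (3,1): code 0110 → (3.000,1.027)–(4.000,1.309)
cell (3,4): code 1011 → (4.000,4.512)–(3.439,5.000)
cell (3,5): code 0001 → (3.439,5.000)–(3.000,5.288)
cell (4,1): code 0010 → (4.000,1.309)–(4.633,2.000)
cell (4,2): code 0011 → (4.633,2.000)–(4.793,3.000)
cell (4,3): code 0011 → (4.793,3.000)–(4.437,4.000)
cell (4,4): code 0001 → (4.437,4.000)–(4.000,4.512)
total: 16 segments, chained into 1 closed loop(s), length Σ = 14.179577

segments=16 loops=1 length=14.180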